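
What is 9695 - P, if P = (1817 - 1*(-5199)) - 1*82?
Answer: 2761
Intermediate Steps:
P = 6934 (P = (1817 + 5199) - 82 = 7016 - 82 = 6934)
9695 - P = 9695 - 1*6934 = 9695 - 6934 = 2761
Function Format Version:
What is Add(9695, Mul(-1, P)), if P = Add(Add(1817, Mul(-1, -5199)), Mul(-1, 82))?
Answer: 2761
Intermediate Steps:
P = 6934 (P = Add(Add(1817, 5199), -82) = Add(7016, -82) = 6934)
Add(9695, Mul(-1, P)) = Add(9695, Mul(-1, 6934)) = Add(9695, -6934) = 2761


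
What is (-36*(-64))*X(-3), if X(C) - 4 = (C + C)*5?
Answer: -59904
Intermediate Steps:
X(C) = 4 + 10*C (X(C) = 4 + (C + C)*5 = 4 + (2*C)*5 = 4 + 10*C)
(-36*(-64))*X(-3) = (-36*(-64))*(4 + 10*(-3)) = 2304*(4 - 30) = 2304*(-26) = -59904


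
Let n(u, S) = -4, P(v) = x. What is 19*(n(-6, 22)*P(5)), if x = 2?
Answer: -152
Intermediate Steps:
P(v) = 2
19*(n(-6, 22)*P(5)) = 19*(-4*2) = 19*(-8) = -152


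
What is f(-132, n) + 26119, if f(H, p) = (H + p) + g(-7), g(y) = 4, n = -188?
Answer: 25803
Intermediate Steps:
f(H, p) = 4 + H + p (f(H, p) = (H + p) + 4 = 4 + H + p)
f(-132, n) + 26119 = (4 - 132 - 188) + 26119 = -316 + 26119 = 25803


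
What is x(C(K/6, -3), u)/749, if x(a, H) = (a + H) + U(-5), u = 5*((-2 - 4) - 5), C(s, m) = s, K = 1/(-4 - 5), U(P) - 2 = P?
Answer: -3133/40446 ≈ -0.077461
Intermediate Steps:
U(P) = 2 + P
K = -⅑ (K = 1/(-9) = -⅑ ≈ -0.11111)
u = -55 (u = 5*(-6 - 5) = 5*(-11) = -55)
x(a, H) = -3 + H + a (x(a, H) = (a + H) + (2 - 5) = (H + a) - 3 = -3 + H + a)
x(C(K/6, -3), u)/749 = (-3 - 55 - ⅑/6)/749 = (-3 - 55 - ⅑*⅙)*(1/749) = (-3 - 55 - 1/54)*(1/749) = -3133/54*1/749 = -3133/40446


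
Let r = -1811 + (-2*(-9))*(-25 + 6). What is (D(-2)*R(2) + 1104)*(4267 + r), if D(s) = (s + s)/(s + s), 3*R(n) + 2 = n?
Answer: 2333856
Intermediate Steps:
R(n) = -⅔ + n/3
D(s) = 1 (D(s) = (2*s)/((2*s)) = (2*s)*(1/(2*s)) = 1)
r = -2153 (r = -1811 + 18*(-19) = -1811 - 342 = -2153)
(D(-2)*R(2) + 1104)*(4267 + r) = (1*(-⅔ + (⅓)*2) + 1104)*(4267 - 2153) = (1*(-⅔ + ⅔) + 1104)*2114 = (1*0 + 1104)*2114 = (0 + 1104)*2114 = 1104*2114 = 2333856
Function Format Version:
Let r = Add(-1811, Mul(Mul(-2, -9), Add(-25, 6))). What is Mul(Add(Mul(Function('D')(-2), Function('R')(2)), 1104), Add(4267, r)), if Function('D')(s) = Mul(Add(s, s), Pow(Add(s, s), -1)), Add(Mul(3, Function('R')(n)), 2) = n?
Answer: 2333856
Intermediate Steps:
Function('R')(n) = Add(Rational(-2, 3), Mul(Rational(1, 3), n))
Function('D')(s) = 1 (Function('D')(s) = Mul(Mul(2, s), Pow(Mul(2, s), -1)) = Mul(Mul(2, s), Mul(Rational(1, 2), Pow(s, -1))) = 1)
r = -2153 (r = Add(-1811, Mul(18, -19)) = Add(-1811, -342) = -2153)
Mul(Add(Mul(Function('D')(-2), Function('R')(2)), 1104), Add(4267, r)) = Mul(Add(Mul(1, Add(Rational(-2, 3), Mul(Rational(1, 3), 2))), 1104), Add(4267, -2153)) = Mul(Add(Mul(1, Add(Rational(-2, 3), Rational(2, 3))), 1104), 2114) = Mul(Add(Mul(1, 0), 1104), 2114) = Mul(Add(0, 1104), 2114) = Mul(1104, 2114) = 2333856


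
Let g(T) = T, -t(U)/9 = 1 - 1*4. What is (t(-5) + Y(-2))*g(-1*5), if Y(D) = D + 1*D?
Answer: -115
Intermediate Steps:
t(U) = 27 (t(U) = -9*(1 - 1*4) = -9*(1 - 4) = -9*(-3) = 27)
Y(D) = 2*D (Y(D) = D + D = 2*D)
(t(-5) + Y(-2))*g(-1*5) = (27 + 2*(-2))*(-1*5) = (27 - 4)*(-5) = 23*(-5) = -115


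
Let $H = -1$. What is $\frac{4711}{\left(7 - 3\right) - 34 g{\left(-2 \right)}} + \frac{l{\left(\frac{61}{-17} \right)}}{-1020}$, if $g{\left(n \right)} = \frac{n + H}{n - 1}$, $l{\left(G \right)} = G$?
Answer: $- \frac{2722897}{17340} \approx -157.03$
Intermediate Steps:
$g{\left(n \right)} = 1$ ($g{\left(n \right)} = \frac{n - 1}{n - 1} = \frac{-1 + n}{-1 + n} = 1$)
$\frac{4711}{\left(7 - 3\right) - 34 g{\left(-2 \right)}} + \frac{l{\left(\frac{61}{-17} \right)}}{-1020} = \frac{4711}{\left(7 - 3\right) - 34} + \frac{61 \frac{1}{-17}}{-1020} = \frac{4711}{\left(7 - 3\right) - 34} + 61 \left(- \frac{1}{17}\right) \left(- \frac{1}{1020}\right) = \frac{4711}{4 - 34} - - \frac{61}{17340} = \frac{4711}{-30} + \frac{61}{17340} = 4711 \left(- \frac{1}{30}\right) + \frac{61}{17340} = - \frac{4711}{30} + \frac{61}{17340} = - \frac{2722897}{17340}$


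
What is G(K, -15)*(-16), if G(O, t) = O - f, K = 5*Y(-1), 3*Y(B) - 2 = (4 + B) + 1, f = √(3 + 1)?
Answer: -128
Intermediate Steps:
f = 2 (f = √4 = 2)
Y(B) = 7/3 + B/3 (Y(B) = ⅔ + ((4 + B) + 1)/3 = ⅔ + (5 + B)/3 = ⅔ + (5/3 + B/3) = 7/3 + B/3)
K = 10 (K = 5*(7/3 + (⅓)*(-1)) = 5*(7/3 - ⅓) = 5*2 = 10)
G(O, t) = -2 + O (G(O, t) = O - 1*2 = O - 2 = -2 + O)
G(K, -15)*(-16) = (-2 + 10)*(-16) = 8*(-16) = -128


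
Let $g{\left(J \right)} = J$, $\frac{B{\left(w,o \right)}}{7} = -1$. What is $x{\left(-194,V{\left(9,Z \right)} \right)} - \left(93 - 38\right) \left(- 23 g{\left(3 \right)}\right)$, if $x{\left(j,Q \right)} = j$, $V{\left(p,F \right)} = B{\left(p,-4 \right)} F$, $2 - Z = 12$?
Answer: $3601$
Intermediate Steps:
$Z = -10$ ($Z = 2 - 12 = -10$)
$B{\left(w,o \right)} = -7$ ($B{\left(w,o \right)} = 7 \left(-1\right) = -7$)
$V{\left(p,F \right)} = - 7 F$
$x{\left(-194,V{\left(9,Z \right)} \right)} - \left(93 - 38\right) \left(- 23 g{\left(3 \right)}\right) = -194 - \left(93 - 38\right) \left(\left(-23\right) 3\right) = -194 - 55 \left(-69\right) = -194 - -3795 = -194 + 3795 = 3601$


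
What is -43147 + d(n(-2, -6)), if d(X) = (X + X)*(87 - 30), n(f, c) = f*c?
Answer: -41779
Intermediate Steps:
n(f, c) = c*f
d(X) = 114*X (d(X) = (2*X)*57 = 114*X)
-43147 + d(n(-2, -6)) = -43147 + 114*(-6*(-2)) = -43147 + 114*12 = -43147 + 1368 = -41779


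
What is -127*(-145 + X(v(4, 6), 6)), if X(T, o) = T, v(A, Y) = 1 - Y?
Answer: 19050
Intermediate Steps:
-127*(-145 + X(v(4, 6), 6)) = -127*(-145 + (1 - 1*6)) = -127*(-145 + (1 - 6)) = -127*(-145 - 5) = -127*(-150) = 19050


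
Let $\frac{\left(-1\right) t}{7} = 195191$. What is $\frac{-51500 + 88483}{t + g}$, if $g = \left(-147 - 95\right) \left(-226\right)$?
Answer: $- \frac{36983}{1311645} \approx -0.028196$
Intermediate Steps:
$t = -1366337$ ($t = \left(-7\right) 195191 = -1366337$)
$g = 54692$ ($g = \left(-242\right) \left(-226\right) = 54692$)
$\frac{-51500 + 88483}{t + g} = \frac{-51500 + 88483}{-1366337 + 54692} = \frac{36983}{-1311645} = 36983 \left(- \frac{1}{1311645}\right) = - \frac{36983}{1311645}$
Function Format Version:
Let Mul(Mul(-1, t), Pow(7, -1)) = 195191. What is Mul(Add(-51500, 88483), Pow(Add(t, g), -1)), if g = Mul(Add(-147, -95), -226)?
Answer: Rational(-36983, 1311645) ≈ -0.028196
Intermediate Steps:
t = -1366337 (t = Mul(-7, 195191) = -1366337)
g = 54692 (g = Mul(-242, -226) = 54692)
Mul(Add(-51500, 88483), Pow(Add(t, g), -1)) = Mul(Add(-51500, 88483), Pow(Add(-1366337, 54692), -1)) = Mul(36983, Pow(-1311645, -1)) = Mul(36983, Rational(-1, 1311645)) = Rational(-36983, 1311645)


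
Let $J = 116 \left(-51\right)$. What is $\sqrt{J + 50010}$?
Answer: $\sqrt{44094} \approx 209.99$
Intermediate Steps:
$J = -5916$
$\sqrt{J + 50010} = \sqrt{-5916 + 50010} = \sqrt{44094}$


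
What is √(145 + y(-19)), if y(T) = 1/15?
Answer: 8*√510/15 ≈ 12.044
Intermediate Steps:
y(T) = 1/15
√(145 + y(-19)) = √(145 + 1/15) = √(2176/15) = 8*√510/15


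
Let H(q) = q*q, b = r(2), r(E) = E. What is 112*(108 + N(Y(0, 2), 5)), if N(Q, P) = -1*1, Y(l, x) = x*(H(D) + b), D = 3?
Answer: 11984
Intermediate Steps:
b = 2
H(q) = q²
Y(l, x) = 11*x (Y(l, x) = x*(3² + 2) = x*(9 + 2) = x*11 = 11*x)
N(Q, P) = -1
112*(108 + N(Y(0, 2), 5)) = 112*(108 - 1) = 112*107 = 11984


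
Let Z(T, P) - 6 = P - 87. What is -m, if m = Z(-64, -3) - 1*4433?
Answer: 4517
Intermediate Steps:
Z(T, P) = -81 + P (Z(T, P) = 6 + (P - 87) = 6 + (-87 + P) = -81 + P)
m = -4517 (m = (-81 - 3) - 1*4433 = -84 - 4433 = -4517)
-m = -1*(-4517) = 4517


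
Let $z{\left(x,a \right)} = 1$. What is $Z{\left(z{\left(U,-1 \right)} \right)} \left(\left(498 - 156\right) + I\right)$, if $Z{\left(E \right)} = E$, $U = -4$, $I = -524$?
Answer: $-182$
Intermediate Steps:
$Z{\left(z{\left(U,-1 \right)} \right)} \left(\left(498 - 156\right) + I\right) = 1 \left(\left(498 - 156\right) - 524\right) = 1 \left(342 - 524\right) = 1 \left(-182\right) = -182$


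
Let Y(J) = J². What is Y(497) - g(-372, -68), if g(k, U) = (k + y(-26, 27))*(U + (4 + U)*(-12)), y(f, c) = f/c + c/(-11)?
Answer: 151410973/297 ≈ 5.0980e+5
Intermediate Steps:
y(f, c) = -c/11 + f/c (y(f, c) = f/c + c*(-1/11) = f/c - c/11 = -c/11 + f/c)
g(k, U) = (-48 - 11*U)*(-1015/297 + k) (g(k, U) = (k + (-1/11*27 - 26/27))*(U + (4 + U)*(-12)) = (k + (-27/11 - 26*1/27))*(U + (-48 - 12*U)) = (k + (-27/11 - 26/27))*(-48 - 11*U) = (k - 1015/297)*(-48 - 11*U) = (-1015/297 + k)*(-48 - 11*U) = (-48 - 11*U)*(-1015/297 + k))
Y(497) - g(-372, -68) = 497² - (16240/99 - 48*(-372) + (1015/27)*(-68) - 11*(-68)*(-372)) = 247009 - (16240/99 + 17856 - 69020/27 - 278256) = 247009 - 1*(-78049300/297) = 247009 + 78049300/297 = 151410973/297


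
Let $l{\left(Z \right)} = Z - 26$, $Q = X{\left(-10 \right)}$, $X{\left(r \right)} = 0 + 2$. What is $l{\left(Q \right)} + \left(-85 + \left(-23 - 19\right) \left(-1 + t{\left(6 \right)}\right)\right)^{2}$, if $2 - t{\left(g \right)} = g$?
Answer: $15601$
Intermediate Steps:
$X{\left(r \right)} = 2$
$Q = 2$
$t{\left(g \right)} = 2 - g$
$l{\left(Z \right)} = -26 + Z$ ($l{\left(Z \right)} = Z - 26 = -26 + Z$)
$l{\left(Q \right)} + \left(-85 + \left(-23 - 19\right) \left(-1 + t{\left(6 \right)}\right)\right)^{2} = \left(-26 + 2\right) + \left(-85 + \left(-23 - 19\right) \left(-1 + \left(2 - 6\right)\right)\right)^{2} = -24 + \left(-85 - 42 \left(-1 + \left(2 - 6\right)\right)\right)^{2} = -24 + \left(-85 - 42 \left(-1 - 4\right)\right)^{2} = -24 + \left(-85 - -210\right)^{2} = -24 + \left(-85 + 210\right)^{2} = -24 + 125^{2} = -24 + 15625 = 15601$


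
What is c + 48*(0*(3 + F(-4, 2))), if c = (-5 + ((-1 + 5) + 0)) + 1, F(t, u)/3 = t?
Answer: 0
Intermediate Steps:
F(t, u) = 3*t
c = 0 (c = (-5 + (4 + 0)) + 1 = (-5 + 4) + 1 = -1 + 1 = 0)
c + 48*(0*(3 + F(-4, 2))) = 0 + 48*(0*(3 + 3*(-4))) = 0 + 48*(0*(3 - 12)) = 0 + 48*(0*(-9)) = 0 + 48*0 = 0 + 0 = 0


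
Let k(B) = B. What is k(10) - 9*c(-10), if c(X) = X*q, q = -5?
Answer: -440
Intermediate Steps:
c(X) = -5*X (c(X) = X*(-5) = -5*X)
k(10) - 9*c(-10) = 10 - (-45)*(-10) = 10 - 9*50 = 10 - 450 = -440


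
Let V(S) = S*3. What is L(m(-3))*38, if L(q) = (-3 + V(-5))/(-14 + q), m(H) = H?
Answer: 684/17 ≈ 40.235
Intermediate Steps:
V(S) = 3*S
L(q) = -18/(-14 + q) (L(q) = (-3 + 3*(-5))/(-14 + q) = (-3 - 15)/(-14 + q) = -18/(-14 + q))
L(m(-3))*38 = -18/(-14 - 3)*38 = -18/(-17)*38 = -18*(-1/17)*38 = (18/17)*38 = 684/17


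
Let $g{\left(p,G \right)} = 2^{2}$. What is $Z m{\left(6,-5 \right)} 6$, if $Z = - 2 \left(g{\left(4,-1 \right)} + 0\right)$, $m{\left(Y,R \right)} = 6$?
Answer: $-288$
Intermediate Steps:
$g{\left(p,G \right)} = 4$
$Z = -8$ ($Z = - 2 \left(4 + 0\right) = \left(-2\right) 4 = -8$)
$Z m{\left(6,-5 \right)} 6 = \left(-8\right) 6 \cdot 6 = \left(-48\right) 6 = -288$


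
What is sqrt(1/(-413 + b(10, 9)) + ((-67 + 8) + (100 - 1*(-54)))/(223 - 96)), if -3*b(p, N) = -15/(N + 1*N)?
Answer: sqrt(663711042527)/943483 ≈ 0.86349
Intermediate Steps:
b(p, N) = 5/(2*N) (b(p, N) = -(-5)/(N + 1*N) = -(-5)/(N + N) = -(-5)/(2*N) = 5/(2*N))
sqrt(1/(-413 + b(10, 9)) + ((-67 + 8) + (100 - 1*(-54)))/(223 - 96)) = sqrt(1/(-413 + (5/2)/9) + ((-67 + 8) + (100 - 1*(-54)))/(223 - 96)) = sqrt(1/(-413 + (5/2)*(1/9)) + (-59 + (100 + 54))/127) = sqrt(1/(-413 + 5/18) + (-59 + 154)*(1/127)) = sqrt(1/(-7429/18) + 95*(1/127)) = sqrt(-18/7429 + 95/127) = sqrt(703469/943483) = sqrt(663711042527)/943483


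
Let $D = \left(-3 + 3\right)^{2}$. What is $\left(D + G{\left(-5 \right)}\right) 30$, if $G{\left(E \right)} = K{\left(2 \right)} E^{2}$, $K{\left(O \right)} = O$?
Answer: $1500$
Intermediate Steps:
$D = 0$ ($D = 0^{2} = 0$)
$G{\left(E \right)} = 2 E^{2}$
$\left(D + G{\left(-5 \right)}\right) 30 = \left(0 + 2 \left(-5\right)^{2}\right) 30 = \left(0 + 2 \cdot 25\right) 30 = \left(0 + 50\right) 30 = 50 \cdot 30 = 1500$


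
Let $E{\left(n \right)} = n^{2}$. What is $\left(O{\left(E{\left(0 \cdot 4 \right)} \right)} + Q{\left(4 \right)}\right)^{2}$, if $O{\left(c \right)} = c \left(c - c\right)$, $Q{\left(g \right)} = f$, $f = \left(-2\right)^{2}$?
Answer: $16$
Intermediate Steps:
$f = 4$
$Q{\left(g \right)} = 4$
$O{\left(c \right)} = 0$ ($O{\left(c \right)} = c 0 = 0$)
$\left(O{\left(E{\left(0 \cdot 4 \right)} \right)} + Q{\left(4 \right)}\right)^{2} = \left(0 + 4\right)^{2} = 4^{2} = 16$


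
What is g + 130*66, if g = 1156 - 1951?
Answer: 7785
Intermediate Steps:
g = -795
g + 130*66 = -795 + 130*66 = -795 + 8580 = 7785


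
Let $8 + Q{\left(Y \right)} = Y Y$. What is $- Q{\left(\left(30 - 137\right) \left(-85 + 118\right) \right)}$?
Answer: $-12467953$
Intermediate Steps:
$Q{\left(Y \right)} = -8 + Y^{2}$ ($Q{\left(Y \right)} = -8 + Y Y = -8 + Y^{2}$)
$- Q{\left(\left(30 - 137\right) \left(-85 + 118\right) \right)} = - (-8 + \left(\left(30 - 137\right) \left(-85 + 118\right)\right)^{2}) = - (-8 + \left(\left(-107\right) 33\right)^{2}) = - (-8 + \left(-3531\right)^{2}) = - (-8 + 12467961) = \left(-1\right) 12467953 = -12467953$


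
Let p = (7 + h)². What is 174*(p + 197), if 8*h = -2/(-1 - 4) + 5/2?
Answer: 139871727/3200 ≈ 43710.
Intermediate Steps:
h = 29/80 (h = (-2/(-1 - 4) + 5/2)/8 = (-2/(-5) + 5*(½))/8 = (-2*(-⅕) + 5/2)/8 = (⅖ + 5/2)/8 = (⅛)*(29/10) = 29/80 ≈ 0.36250)
p = 346921/6400 (p = (7 + 29/80)² = (589/80)² = 346921/6400 ≈ 54.206)
174*(p + 197) = 174*(346921/6400 + 197) = 174*(1607721/6400) = 139871727/3200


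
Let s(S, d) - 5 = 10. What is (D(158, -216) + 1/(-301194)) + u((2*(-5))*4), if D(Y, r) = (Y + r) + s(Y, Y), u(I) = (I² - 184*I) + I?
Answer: 2673699137/301194 ≈ 8877.0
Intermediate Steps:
s(S, d) = 15 (s(S, d) = 5 + 10 = 15)
u(I) = I² - 183*I
D(Y, r) = 15 + Y + r (D(Y, r) = (Y + r) + 15 = 15 + Y + r)
(D(158, -216) + 1/(-301194)) + u((2*(-5))*4) = ((15 + 158 - 216) + 1/(-301194)) + ((2*(-5))*4)*(-183 + (2*(-5))*4) = (-43 - 1/301194) + (-10*4)*(-183 - 10*4) = -12951343/301194 - 40*(-183 - 40) = -12951343/301194 - 40*(-223) = -12951343/301194 + 8920 = 2673699137/301194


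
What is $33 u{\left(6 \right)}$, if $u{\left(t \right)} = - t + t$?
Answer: $0$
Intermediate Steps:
$u{\left(t \right)} = 0$
$33 u{\left(6 \right)} = 33 \cdot 0 = 0$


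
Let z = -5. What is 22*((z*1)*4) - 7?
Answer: -447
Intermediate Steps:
22*((z*1)*4) - 7 = 22*(-5*1*4) - 7 = 22*(-5*4) - 7 = 22*(-20) - 7 = -440 - 7 = -447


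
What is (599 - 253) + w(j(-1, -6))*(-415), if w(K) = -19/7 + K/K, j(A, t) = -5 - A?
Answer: 7402/7 ≈ 1057.4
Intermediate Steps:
w(K) = -12/7 (w(K) = -19*⅐ + 1 = -19/7 + 1 = -12/7)
(599 - 253) + w(j(-1, -6))*(-415) = (599 - 253) - 12/7*(-415) = 346 + 4980/7 = 7402/7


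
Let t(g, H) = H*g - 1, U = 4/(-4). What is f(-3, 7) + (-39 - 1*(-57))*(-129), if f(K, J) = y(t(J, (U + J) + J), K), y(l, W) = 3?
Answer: -2319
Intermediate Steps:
U = -1 (U = 4*(-¼) = -1)
t(g, H) = -1 + H*g
f(K, J) = 3
f(-3, 7) + (-39 - 1*(-57))*(-129) = 3 + (-39 - 1*(-57))*(-129) = 3 + (-39 + 57)*(-129) = 3 + 18*(-129) = 3 - 2322 = -2319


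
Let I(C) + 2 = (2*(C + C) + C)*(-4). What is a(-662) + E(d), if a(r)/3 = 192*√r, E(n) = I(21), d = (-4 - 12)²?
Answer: -422 + 576*I*√662 ≈ -422.0 + 14820.0*I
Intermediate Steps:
d = 256 (d = (-16)² = 256)
I(C) = -2 - 20*C (I(C) = -2 + (2*(C + C) + C)*(-4) = -2 + (2*(2*C) + C)*(-4) = -2 + (4*C + C)*(-4) = -2 + (5*C)*(-4) = -2 - 20*C)
E(n) = -422 (E(n) = -2 - 20*21 = -2 - 420 = -422)
a(r) = 576*√r (a(r) = 3*(192*√r) = 576*√r)
a(-662) + E(d) = 576*√(-662) - 422 = 576*(I*√662) - 422 = 576*I*√662 - 422 = -422 + 576*I*√662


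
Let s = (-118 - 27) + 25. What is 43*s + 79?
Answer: -5081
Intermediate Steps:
s = -120 (s = -145 + 25 = -120)
43*s + 79 = 43*(-120) + 79 = -5160 + 79 = -5081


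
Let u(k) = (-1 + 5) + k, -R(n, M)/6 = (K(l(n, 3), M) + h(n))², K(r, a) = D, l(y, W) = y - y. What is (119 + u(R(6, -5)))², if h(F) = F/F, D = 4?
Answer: 729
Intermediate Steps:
l(y, W) = 0
K(r, a) = 4
h(F) = 1
R(n, M) = -150 (R(n, M) = -6*(4 + 1)² = -6*5² = -6*25 = -150)
u(k) = 4 + k
(119 + u(R(6, -5)))² = (119 + (4 - 150))² = (119 - 146)² = (-27)² = 729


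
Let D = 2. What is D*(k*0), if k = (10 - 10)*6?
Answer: 0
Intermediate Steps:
k = 0 (k = 0*6 = 0)
D*(k*0) = 2*(0*0) = 2*0 = 0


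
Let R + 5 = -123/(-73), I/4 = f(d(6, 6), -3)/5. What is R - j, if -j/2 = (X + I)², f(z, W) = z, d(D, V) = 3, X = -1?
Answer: 1104/1825 ≈ 0.60493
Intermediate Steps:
I = 12/5 (I = 4*(3/5) = 4*(3*(⅕)) = 4*(⅗) = 12/5 ≈ 2.4000)
j = -98/25 (j = -2*(-1 + 12/5)² = -2*(7/5)² = -2*49/25 = -98/25 ≈ -3.9200)
R = -242/73 (R = -5 - 123/(-73) = -5 - 123*(-1)/73 = -5 - 1*(-123/73) = -5 + 123/73 = -242/73 ≈ -3.3151)
R - j = -242/73 - 1*(-98/25) = -242/73 + 98/25 = 1104/1825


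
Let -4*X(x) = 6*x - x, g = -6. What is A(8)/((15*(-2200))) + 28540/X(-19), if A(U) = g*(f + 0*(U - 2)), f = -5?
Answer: 25115181/20900 ≈ 1201.7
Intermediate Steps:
A(U) = 30 (A(U) = -6*(-5 + 0*(U - 2)) = -6*(-5 + 0*(-2 + U)) = -6*(-5 + 0) = -6*(-5) = 30)
X(x) = -5*x/4 (X(x) = -(6*x - x)/4 = -5*x/4)
A(8)/((15*(-2200))) + 28540/X(-19) = 30/((15*(-2200))) + 28540/((-5/4*(-19))) = 30/(-33000) + 28540/(95/4) = 30*(-1/33000) + 28540*(4/95) = -1/1100 + 22832/19 = 25115181/20900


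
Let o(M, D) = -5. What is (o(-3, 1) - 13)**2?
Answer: 324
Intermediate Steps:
(o(-3, 1) - 13)**2 = (-5 - 13)**2 = (-18)**2 = 324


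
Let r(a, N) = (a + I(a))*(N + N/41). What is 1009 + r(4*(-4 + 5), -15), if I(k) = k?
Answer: 36329/41 ≈ 886.07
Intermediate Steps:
r(a, N) = 84*N*a/41 (r(a, N) = (a + a)*(N + N/41) = (2*a)*(N + N*(1/41)) = (2*a)*(N + N/41) = (2*a)*(42*N/41) = 84*N*a/41)
1009 + r(4*(-4 + 5), -15) = 1009 + (84/41)*(-15)*(4*(-4 + 5)) = 1009 + (84/41)*(-15)*(4*1) = 1009 + (84/41)*(-15)*4 = 1009 - 5040/41 = 36329/41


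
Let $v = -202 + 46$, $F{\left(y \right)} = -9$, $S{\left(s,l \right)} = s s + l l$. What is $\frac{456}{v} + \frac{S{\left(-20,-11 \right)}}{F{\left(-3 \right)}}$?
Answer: $- \frac{7115}{117} \approx -60.812$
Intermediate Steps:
$S{\left(s,l \right)} = l^{2} + s^{2}$ ($S{\left(s,l \right)} = s^{2} + l^{2} = l^{2} + s^{2}$)
$v = -156$
$\frac{456}{v} + \frac{S{\left(-20,-11 \right)}}{F{\left(-3 \right)}} = \frac{456}{-156} + \frac{\left(-11\right)^{2} + \left(-20\right)^{2}}{-9} = 456 \left(- \frac{1}{156}\right) + \left(121 + 400\right) \left(- \frac{1}{9}\right) = - \frac{38}{13} + 521 \left(- \frac{1}{9}\right) = - \frac{38}{13} - \frac{521}{9} = - \frac{7115}{117}$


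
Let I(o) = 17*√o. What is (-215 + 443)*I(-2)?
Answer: 3876*I*√2 ≈ 5481.5*I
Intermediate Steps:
(-215 + 443)*I(-2) = (-215 + 443)*(17*√(-2)) = 228*(17*(I*√2)) = 228*(17*I*√2) = 3876*I*√2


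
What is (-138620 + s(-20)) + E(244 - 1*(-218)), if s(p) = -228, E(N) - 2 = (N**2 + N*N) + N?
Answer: 288504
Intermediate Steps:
E(N) = 2 + N + 2*N**2 (E(N) = 2 + ((N**2 + N*N) + N) = 2 + ((N**2 + N**2) + N) = 2 + (2*N**2 + N) = 2 + (N + 2*N**2) = 2 + N + 2*N**2)
(-138620 + s(-20)) + E(244 - 1*(-218)) = (-138620 - 228) + (2 + (244 - 1*(-218)) + 2*(244 - 1*(-218))**2) = -138848 + (2 + (244 + 218) + 2*(244 + 218)**2) = -138848 + (2 + 462 + 2*462**2) = -138848 + (2 + 462 + 2*213444) = -138848 + (2 + 462 + 426888) = -138848 + 427352 = 288504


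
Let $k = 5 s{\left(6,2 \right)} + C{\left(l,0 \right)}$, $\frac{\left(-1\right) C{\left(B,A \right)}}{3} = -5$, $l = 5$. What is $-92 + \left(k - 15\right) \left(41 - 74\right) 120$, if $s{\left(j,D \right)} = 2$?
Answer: $-39692$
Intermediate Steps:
$C{\left(B,A \right)} = 15$ ($C{\left(B,A \right)} = \left(-3\right) \left(-5\right) = 15$)
$k = 25$ ($k = 5 \cdot 2 + 15 = 10 + 15 = 25$)
$-92 + \left(k - 15\right) \left(41 - 74\right) 120 = -92 + \left(25 - 15\right) \left(41 - 74\right) 120 = -92 + 10 \left(-33\right) 120 = -92 - 39600 = -39692$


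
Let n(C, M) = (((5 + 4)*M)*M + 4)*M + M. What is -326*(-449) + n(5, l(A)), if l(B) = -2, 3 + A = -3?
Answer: 146292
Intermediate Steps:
A = -6 (A = -3 - 3 = -6)
n(C, M) = M + M*(4 + 9*M²) (n(C, M) = ((9*M)*M + 4)*M + M = (9*M² + 4)*M + M = (4 + 9*M²)*M + M = M*(4 + 9*M²) + M = M + M*(4 + 9*M²))
-326*(-449) + n(5, l(A)) = -326*(-449) - 2*(5 + 9*(-2)²) = 146374 - 2*(5 + 9*4) = 146374 - 2*(5 + 36) = 146374 - 2*41 = 146374 - 82 = 146292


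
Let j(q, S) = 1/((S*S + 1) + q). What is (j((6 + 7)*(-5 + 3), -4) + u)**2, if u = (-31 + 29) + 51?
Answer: 193600/81 ≈ 2390.1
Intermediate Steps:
j(q, S) = 1/(1 + q + S**2) (j(q, S) = 1/((S**2 + 1) + q) = 1/((1 + S**2) + q) = 1/(1 + q + S**2))
u = 49 (u = -2 + 51 = 49)
(j((6 + 7)*(-5 + 3), -4) + u)**2 = (1/(1 + (6 + 7)*(-5 + 3) + (-4)**2) + 49)**2 = (1/(1 + 13*(-2) + 16) + 49)**2 = (1/(1 - 26 + 16) + 49)**2 = (1/(-9) + 49)**2 = (-1/9 + 49)**2 = (440/9)**2 = 193600/81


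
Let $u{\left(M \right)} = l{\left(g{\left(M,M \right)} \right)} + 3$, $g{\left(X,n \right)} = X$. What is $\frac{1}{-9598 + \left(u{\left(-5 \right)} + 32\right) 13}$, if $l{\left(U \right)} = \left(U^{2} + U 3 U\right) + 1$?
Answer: $- \frac{1}{7830} \approx -0.00012771$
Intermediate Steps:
$l{\left(U \right)} = 1 + 4 U^{2}$ ($l{\left(U \right)} = \left(U^{2} + 3 U U\right) + 1 = \left(U^{2} + 3 U^{2}\right) + 1 = 4 U^{2} + 1 = 1 + 4 U^{2}$)
$u{\left(M \right)} = 4 + 4 M^{2}$ ($u{\left(M \right)} = \left(1 + 4 M^{2}\right) + 3 = 4 + 4 M^{2}$)
$\frac{1}{-9598 + \left(u{\left(-5 \right)} + 32\right) 13} = \frac{1}{-9598 + \left(\left(4 + 4 \left(-5\right)^{2}\right) + 32\right) 13} = \frac{1}{-9598 + \left(\left(4 + 4 \cdot 25\right) + 32\right) 13} = \frac{1}{-9598 + \left(\left(4 + 100\right) + 32\right) 13} = \frac{1}{-9598 + \left(104 + 32\right) 13} = \frac{1}{-9598 + 136 \cdot 13} = \frac{1}{-9598 + 1768} = \frac{1}{-7830} = - \frac{1}{7830}$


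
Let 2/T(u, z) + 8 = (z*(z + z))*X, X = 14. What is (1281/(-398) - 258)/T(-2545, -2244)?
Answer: -3664636293750/199 ≈ -1.8415e+10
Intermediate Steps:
T(u, z) = 2/(-8 + 28*z**2) (T(u, z) = 2/(-8 + (z*(z + z))*14) = 2/(-8 + (z*(2*z))*14) = 2/(-8 + (2*z**2)*14) = 2/(-8 + 28*z**2))
(1281/(-398) - 258)/T(-2545, -2244) = (1281/(-398) - 258)/((1/(2*(-2 + 7*(-2244)**2)))) = (1281*(-1/398) - 258)/((1/(2*(-2 + 7*5035536)))) = (-1281/398 - 258)/((1/(2*(-2 + 35248752)))) = -103965/(398*((1/2)/35248750)) = -103965/(398*((1/2)*(1/35248750))) = -103965/(398*1/70497500) = -103965/398*70497500 = -3664636293750/199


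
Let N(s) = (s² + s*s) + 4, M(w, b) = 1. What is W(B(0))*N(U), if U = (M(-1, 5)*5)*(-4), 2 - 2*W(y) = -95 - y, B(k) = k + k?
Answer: 38994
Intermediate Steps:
B(k) = 2*k
W(y) = 97/2 + y/2 (W(y) = 1 - (-95 - y)/2 = 1 + (95/2 + y/2) = 97/2 + y/2)
U = -20 (U = (1*5)*(-4) = 5*(-4) = -20)
N(s) = 4 + 2*s² (N(s) = (s² + s²) + 4 = 2*s² + 4 = 4 + 2*s²)
W(B(0))*N(U) = (97/2 + (2*0)/2)*(4 + 2*(-20)²) = (97/2 + (½)*0)*(4 + 2*400) = (97/2 + 0)*(4 + 800) = (97/2)*804 = 38994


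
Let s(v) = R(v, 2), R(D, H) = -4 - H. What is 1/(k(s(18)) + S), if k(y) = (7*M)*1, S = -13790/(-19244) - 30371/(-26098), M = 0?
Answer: 62778739/118043868 ≈ 0.53183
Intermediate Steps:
s(v) = -6 (s(v) = -4 - 1*2 = -4 - 2 = -6)
S = 118043868/62778739 (S = -13790*(-1/19244) - 30371*(-1/26098) = 6895/9622 + 30371/26098 = 118043868/62778739 ≈ 1.8803)
k(y) = 0 (k(y) = (7*0)*1 = 0*1 = 0)
1/(k(s(18)) + S) = 1/(0 + 118043868/62778739) = 1/(118043868/62778739) = 62778739/118043868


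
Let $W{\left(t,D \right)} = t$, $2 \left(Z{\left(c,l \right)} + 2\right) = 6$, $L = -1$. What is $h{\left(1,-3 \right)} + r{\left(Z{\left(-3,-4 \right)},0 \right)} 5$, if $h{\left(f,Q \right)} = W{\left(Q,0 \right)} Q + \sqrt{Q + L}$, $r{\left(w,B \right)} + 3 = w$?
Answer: $-1 + 2 i \approx -1.0 + 2.0 i$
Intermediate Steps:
$Z{\left(c,l \right)} = 1$ ($Z{\left(c,l \right)} = -2 + \frac{1}{2} \cdot 6 = -2 + 3 = 1$)
$r{\left(w,B \right)} = -3 + w$
$h{\left(f,Q \right)} = Q^{2} + \sqrt{-1 + Q}$ ($h{\left(f,Q \right)} = Q Q + \sqrt{Q - 1} = Q^{2} + \sqrt{-1 + Q}$)
$h{\left(1,-3 \right)} + r{\left(Z{\left(-3,-4 \right)},0 \right)} 5 = \left(\left(-3\right)^{2} + \sqrt{-1 - 3}\right) + \left(-3 + 1\right) 5 = \left(9 + \sqrt{-4}\right) - 10 = \left(9 + 2 i\right) - 10 = -1 + 2 i$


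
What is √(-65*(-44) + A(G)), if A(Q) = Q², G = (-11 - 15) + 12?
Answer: 4*√191 ≈ 55.281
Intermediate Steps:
G = -14 (G = -26 + 12 = -14)
√(-65*(-44) + A(G)) = √(-65*(-44) + (-14)²) = √(2860 + 196) = √3056 = 4*√191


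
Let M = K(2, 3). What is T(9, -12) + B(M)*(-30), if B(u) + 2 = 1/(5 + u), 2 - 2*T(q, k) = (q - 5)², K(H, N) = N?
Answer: 197/4 ≈ 49.250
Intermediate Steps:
T(q, k) = 1 - (-5 + q)²/2 (T(q, k) = 1 - (q - 5)²/2 = 1 - (-5 + q)²/2)
M = 3
B(u) = -2 + 1/(5 + u)
T(9, -12) + B(M)*(-30) = (1 - (-5 + 9)²/2) + ((-9 - 2*3)/(5 + 3))*(-30) = (1 - ½*4²) + ((-9 - 6)/8)*(-30) = (1 - ½*16) + ((⅛)*(-15))*(-30) = (1 - 8) - 15/8*(-30) = -7 + 225/4 = 197/4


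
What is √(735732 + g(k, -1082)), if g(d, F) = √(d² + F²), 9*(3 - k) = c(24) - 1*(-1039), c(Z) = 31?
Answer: √(6621588 + √95916493)/3 ≈ 858.38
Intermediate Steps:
k = -1043/9 (k = 3 - (31 - 1*(-1039))/9 = 3 - (31 + 1039)/9 = 3 - ⅑*1070 = 3 - 1070/9 = -1043/9 ≈ -115.89)
g(d, F) = √(F² + d²)
√(735732 + g(k, -1082)) = √(735732 + √((-1082)² + (-1043/9)²)) = √(735732 + √(1170724 + 1087849/81)) = √(735732 + √(95916493/81)) = √(735732 + √95916493/9)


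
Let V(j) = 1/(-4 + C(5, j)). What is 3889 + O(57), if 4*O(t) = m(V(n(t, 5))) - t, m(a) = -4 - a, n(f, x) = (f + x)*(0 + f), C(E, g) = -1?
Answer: 19369/5 ≈ 3873.8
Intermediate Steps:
n(f, x) = f*(f + x) (n(f, x) = (f + x)*f = f*(f + x))
V(j) = -1/5 (V(j) = 1/(-4 - 1) = 1/(-5) = -1/5)
O(t) = -19/20 - t/4 (O(t) = ((-4 - 1*(-1/5)) - t)/4 = ((-4 + 1/5) - t)/4 = (-19/5 - t)/4 = -19/20 - t/4)
3889 + O(57) = 3889 + (-19/20 - 1/4*57) = 3889 + (-19/20 - 57/4) = 3889 - 76/5 = 19369/5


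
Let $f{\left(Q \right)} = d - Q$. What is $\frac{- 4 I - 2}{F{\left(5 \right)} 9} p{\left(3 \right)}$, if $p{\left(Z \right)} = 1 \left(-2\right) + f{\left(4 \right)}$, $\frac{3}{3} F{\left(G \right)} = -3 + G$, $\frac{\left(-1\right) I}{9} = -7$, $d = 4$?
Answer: $\frac{254}{9} \approx 28.222$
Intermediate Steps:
$I = 63$ ($I = \left(-9\right) \left(-7\right) = 63$)
$F{\left(G \right)} = -3 + G$
$f{\left(Q \right)} = 4 - Q$
$p{\left(Z \right)} = -2$ ($p{\left(Z \right)} = 1 \left(-2\right) + \left(4 - 4\right) = -2 + \left(4 - 4\right) = -2 + 0 = -2$)
$\frac{- 4 I - 2}{F{\left(5 \right)} 9} p{\left(3 \right)} = \frac{\left(-4\right) 63 - 2}{\left(-3 + 5\right) 9} \left(-2\right) = \frac{-252 - 2}{2 \cdot 9} \left(-2\right) = - \frac{254}{18} \left(-2\right) = \left(-254\right) \frac{1}{18} \left(-2\right) = \left(- \frac{127}{9}\right) \left(-2\right) = \frac{254}{9}$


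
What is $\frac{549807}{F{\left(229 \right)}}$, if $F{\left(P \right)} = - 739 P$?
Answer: $- \frac{549807}{169231} \approx -3.2489$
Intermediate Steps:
$\frac{549807}{F{\left(229 \right)}} = \frac{549807}{\left(-739\right) 229} = \frac{549807}{-169231} = 549807 \left(- \frac{1}{169231}\right) = - \frac{549807}{169231}$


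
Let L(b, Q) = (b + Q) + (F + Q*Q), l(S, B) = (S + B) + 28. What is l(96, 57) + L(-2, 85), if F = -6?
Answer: 7483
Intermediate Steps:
l(S, B) = 28 + B + S (l(S, B) = (B + S) + 28 = 28 + B + S)
L(b, Q) = -6 + Q + b + Q**2 (L(b, Q) = (b + Q) + (-6 + Q*Q) = (Q + b) + (-6 + Q**2) = -6 + Q + b + Q**2)
l(96, 57) + L(-2, 85) = (28 + 57 + 96) + (-6 + 85 - 2 + 85**2) = 181 + (-6 + 85 - 2 + 7225) = 181 + 7302 = 7483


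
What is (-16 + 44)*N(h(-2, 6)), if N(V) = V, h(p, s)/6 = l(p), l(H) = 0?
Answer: 0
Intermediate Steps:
h(p, s) = 0 (h(p, s) = 6*0 = 0)
(-16 + 44)*N(h(-2, 6)) = (-16 + 44)*0 = 28*0 = 0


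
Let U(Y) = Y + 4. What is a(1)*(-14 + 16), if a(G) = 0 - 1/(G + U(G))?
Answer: -⅓ ≈ -0.33333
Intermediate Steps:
U(Y) = 4 + Y
a(G) = -1/(4 + 2*G) (a(G) = 0 - 1/(G + (4 + G)) = 0 - 1/(4 + 2*G) = -1/(4 + 2*G))
a(1)*(-14 + 16) = (-1/(4 + 2*1))*(-14 + 16) = -1/(4 + 2)*2 = -1/6*2 = -1*⅙*2 = -⅙*2 = -⅓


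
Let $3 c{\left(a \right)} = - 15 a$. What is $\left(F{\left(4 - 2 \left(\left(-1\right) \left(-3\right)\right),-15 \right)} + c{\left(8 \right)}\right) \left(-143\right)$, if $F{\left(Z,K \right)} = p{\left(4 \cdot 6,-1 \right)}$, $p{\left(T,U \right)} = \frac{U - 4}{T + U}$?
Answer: $\frac{132275}{23} \approx 5751.1$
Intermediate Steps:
$c{\left(a \right)} = - 5 a$ ($c{\left(a \right)} = \frac{\left(-15\right) a}{3} = - 5 a$)
$p{\left(T,U \right)} = \frac{-4 + U}{T + U}$
$F{\left(Z,K \right)} = - \frac{5}{23}$ ($F{\left(Z,K \right)} = \frac{-4 - 1}{4 \cdot 6 - 1} = \frac{1}{24 - 1} \left(-5\right) = \frac{1}{23} \left(-5\right) = - \frac{5}{23}$)
$\left(F{\left(4 - 2 \left(\left(-1\right) \left(-3\right)\right),-15 \right)} + c{\left(8 \right)}\right) \left(-143\right) = \left(- \frac{5}{23} - 40\right) \left(-143\right) = \left(- \frac{925}{23}\right) \left(-143\right) = \frac{132275}{23}$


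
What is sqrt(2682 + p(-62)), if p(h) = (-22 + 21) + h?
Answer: 3*sqrt(291) ≈ 51.176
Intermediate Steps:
p(h) = -1 + h
sqrt(2682 + p(-62)) = sqrt(2682 + (-1 - 62)) = sqrt(2682 - 63) = sqrt(2619) = 3*sqrt(291)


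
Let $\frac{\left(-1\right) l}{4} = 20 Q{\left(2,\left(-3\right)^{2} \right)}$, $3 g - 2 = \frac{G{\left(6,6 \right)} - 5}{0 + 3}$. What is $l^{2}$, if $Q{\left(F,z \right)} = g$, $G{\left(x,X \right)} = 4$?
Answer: $\frac{160000}{81} \approx 1975.3$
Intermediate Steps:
$g = \frac{5}{9}$ ($g = \frac{2}{3} + \frac{\left(4 - 5\right) \frac{1}{0 + 3}}{3} = \frac{2}{3} + \frac{\left(-1\right) \frac{1}{3}}{3} = \frac{2}{3} + \frac{1}{3} \left(- \frac{1}{3}\right) = \frac{2}{3} - \frac{1}{9} = \frac{5}{9} \approx 0.55556$)
$Q{\left(F,z \right)} = \frac{5}{9}$
$l = - \frac{400}{9}$ ($l = - 4 \cdot 20 \cdot \frac{5}{9} = \left(-4\right) \frac{100}{9} = - \frac{400}{9} \approx -44.444$)
$l^{2} = \left(- \frac{400}{9}\right)^{2} = \frac{160000}{81}$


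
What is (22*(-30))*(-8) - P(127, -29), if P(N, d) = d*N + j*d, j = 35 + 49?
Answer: 11399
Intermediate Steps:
j = 84
P(N, d) = 84*d + N*d (P(N, d) = d*N + 84*d = N*d + 84*d = 84*d + N*d)
(22*(-30))*(-8) - P(127, -29) = (22*(-30))*(-8) - (-29)*(84 + 127) = -660*(-8) - (-29)*211 = 5280 - 1*(-6119) = 5280 + 6119 = 11399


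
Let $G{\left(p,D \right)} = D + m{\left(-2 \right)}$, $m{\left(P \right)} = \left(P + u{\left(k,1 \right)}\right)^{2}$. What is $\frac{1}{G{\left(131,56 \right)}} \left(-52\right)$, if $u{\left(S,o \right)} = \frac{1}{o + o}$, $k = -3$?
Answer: $- \frac{208}{233} \approx -0.8927$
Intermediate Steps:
$u{\left(S,o \right)} = \frac{1}{2 o}$
$m{\left(P \right)} = \left(\frac{1}{2} + P\right)^{2}$ ($m{\left(P \right)} = \left(P + \frac{1}{2 \cdot 1}\right)^{2} = \left(P + \frac{1}{2} \cdot 1\right)^{2} = \left(P + \frac{1}{2}\right)^{2} = \left(\frac{1}{2} + P\right)^{2}$)
$G{\left(p,D \right)} = \frac{9}{4} + D$ ($G{\left(p,D \right)} = D + \frac{\left(1 + 2 \left(-2\right)\right)^{2}}{4} = D + \frac{\left(1 - 4\right)^{2}}{4} = D + \frac{\left(-3\right)^{2}}{4} = D + \frac{1}{4} \cdot 9 = D + \frac{9}{4} = \frac{9}{4} + D$)
$\frac{1}{G{\left(131,56 \right)}} \left(-52\right) = \frac{1}{\frac{9}{4} + 56} \left(-52\right) = \frac{1}{\frac{233}{4}} \left(-52\right) = \frac{4}{233} \left(-52\right) = - \frac{208}{233}$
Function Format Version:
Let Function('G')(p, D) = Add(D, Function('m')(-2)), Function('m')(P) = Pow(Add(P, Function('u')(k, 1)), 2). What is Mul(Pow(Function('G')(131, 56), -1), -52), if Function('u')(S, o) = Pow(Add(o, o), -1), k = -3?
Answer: Rational(-208, 233) ≈ -0.89270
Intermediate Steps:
Function('u')(S, o) = Mul(Rational(1, 2), Pow(o, -1)) (Function('u')(S, o) = Pow(Mul(2, o), -1) = Mul(Rational(1, 2), Pow(o, -1)))
Function('m')(P) = Pow(Add(Rational(1, 2), P), 2) (Function('m')(P) = Pow(Add(P, Mul(Rational(1, 2), Pow(1, -1))), 2) = Pow(Add(P, Mul(Rational(1, 2), 1)), 2) = Pow(Add(P, Rational(1, 2)), 2) = Pow(Add(Rational(1, 2), P), 2))
Function('G')(p, D) = Add(Rational(9, 4), D) (Function('G')(p, D) = Add(D, Mul(Rational(1, 4), Pow(Add(1, Mul(2, -2)), 2))) = Add(D, Mul(Rational(1, 4), Pow(Add(1, -4), 2))) = Add(D, Mul(Rational(1, 4), Pow(-3, 2))) = Add(D, Mul(Rational(1, 4), 9)) = Add(D, Rational(9, 4)) = Add(Rational(9, 4), D))
Mul(Pow(Function('G')(131, 56), -1), -52) = Mul(Pow(Add(Rational(9, 4), 56), -1), -52) = Mul(Pow(Rational(233, 4), -1), -52) = Mul(Rational(4, 233), -52) = Rational(-208, 233)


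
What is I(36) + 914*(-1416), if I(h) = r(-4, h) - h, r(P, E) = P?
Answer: -1294264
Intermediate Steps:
I(h) = -4 - h
I(36) + 914*(-1416) = (-4 - 1*36) + 914*(-1416) = (-4 - 36) - 1294224 = -40 - 1294224 = -1294264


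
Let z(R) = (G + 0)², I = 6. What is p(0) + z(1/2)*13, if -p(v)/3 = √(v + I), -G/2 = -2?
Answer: 208 - 3*√6 ≈ 200.65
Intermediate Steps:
G = 4 (G = -2*(-2) = 4)
p(v) = -3*√(6 + v) (p(v) = -3*√(v + 6) = -3*√(6 + v))
z(R) = 16 (z(R) = (4 + 0)² = 4² = 16)
p(0) + z(1/2)*13 = -3*√(6 + 0) + 16*13 = -3*√6 + 208 = 208 - 3*√6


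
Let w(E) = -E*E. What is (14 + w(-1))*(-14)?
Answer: -182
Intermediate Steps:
w(E) = -E²
(14 + w(-1))*(-14) = (14 - 1*(-1)²)*(-14) = (14 - 1*1)*(-14) = (14 - 1)*(-14) = 13*(-14) = -182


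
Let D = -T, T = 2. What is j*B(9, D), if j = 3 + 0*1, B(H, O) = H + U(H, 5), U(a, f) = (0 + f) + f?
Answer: 57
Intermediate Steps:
D = -2 (D = -1*2 = -2)
U(a, f) = 2*f (U(a, f) = f + f = 2*f)
B(H, O) = 10 + H (B(H, O) = H + 2*5 = H + 10 = 10 + H)
j = 3 (j = 3 + 0 = 3)
j*B(9, D) = 3*(10 + 9) = 3*19 = 57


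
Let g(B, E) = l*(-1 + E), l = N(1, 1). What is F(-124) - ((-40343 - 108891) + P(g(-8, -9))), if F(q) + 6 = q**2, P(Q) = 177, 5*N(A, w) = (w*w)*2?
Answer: 164427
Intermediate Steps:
N(A, w) = 2*w**2/5 (N(A, w) = ((w*w)*2)/5 = (w**2*2)/5 = (2*w**2)/5 = 2*w**2/5)
l = 2/5 (l = (2/5)*1**2 = (2/5)*1 = 2/5 ≈ 0.40000)
g(B, E) = -2/5 + 2*E/5 (g(B, E) = 2*(-1 + E)/5 = -2/5 + 2*E/5)
F(q) = -6 + q**2
F(-124) - ((-40343 - 108891) + P(g(-8, -9))) = (-6 + (-124)**2) - ((-40343 - 108891) + 177) = (-6 + 15376) - (-149234 + 177) = 15370 - 1*(-149057) = 15370 + 149057 = 164427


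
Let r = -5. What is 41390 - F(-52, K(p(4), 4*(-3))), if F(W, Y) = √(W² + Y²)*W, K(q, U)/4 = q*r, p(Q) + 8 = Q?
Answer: 41390 + 208*√569 ≈ 46352.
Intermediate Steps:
p(Q) = -8 + Q
K(q, U) = -20*q (K(q, U) = 4*(q*(-5)) = 4*(-5*q) = -20*q)
F(W, Y) = W*√(W² + Y²)
41390 - F(-52, K(p(4), 4*(-3))) = 41390 - (-52)*√((-52)² + (-20*(-8 + 4))²) = 41390 - (-52)*√(2704 + (-20*(-4))²) = 41390 - (-52)*√(2704 + 80²) = 41390 - (-52)*√(2704 + 6400) = 41390 - (-52)*√9104 = 41390 - (-52)*4*√569 = 41390 - (-208)*√569 = 41390 + 208*√569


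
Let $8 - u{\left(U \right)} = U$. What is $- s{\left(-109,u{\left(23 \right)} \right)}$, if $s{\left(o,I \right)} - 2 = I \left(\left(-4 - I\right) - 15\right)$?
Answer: $-62$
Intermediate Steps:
$u{\left(U \right)} = 8 - U$
$s{\left(o,I \right)} = 2 + I \left(-19 - I\right)$ ($s{\left(o,I \right)} = 2 + I \left(\left(-4 - I\right) - 15\right) = 2 + I \left(-19 - I\right)$)
$- s{\left(-109,u{\left(23 \right)} \right)} = - (2 - \left(8 - 23\right)^{2} - 19 \left(8 - 23\right)) = - (2 - \left(-15\right)^{2} - -285) = - (2 - 225 + 285) = \left(-1\right) 62 = -62$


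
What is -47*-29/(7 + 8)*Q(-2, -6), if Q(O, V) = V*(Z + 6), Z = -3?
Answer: -8178/5 ≈ -1635.6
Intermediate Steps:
Q(O, V) = 3*V (Q(O, V) = V*(-3 + 6) = V*3 = 3*V)
-47*-29/(7 + 8)*Q(-2, -6) = -47*-29/(7 + 8)*3*(-6) = -47*-29/15*(-18) = -47*(1/15)*(-29)*(-18) = -(-1363)*(-18)/15 = -47*174/5 = -8178/5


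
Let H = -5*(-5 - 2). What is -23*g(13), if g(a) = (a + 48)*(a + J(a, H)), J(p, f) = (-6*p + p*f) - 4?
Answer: -541558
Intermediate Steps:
H = 35 (H = -5*(-7) = 35)
J(p, f) = -4 - 6*p + f*p (J(p, f) = (-6*p + f*p) - 4 = -4 - 6*p + f*p)
g(a) = (-4 + 30*a)*(48 + a) (g(a) = (a + 48)*(a + (-4 - 6*a + 35*a)) = (48 + a)*(a + (-4 + 29*a)) = (48 + a)*(-4 + 30*a) = (-4 + 30*a)*(48 + a))
-23*g(13) = -23*(-192 + 30*13² + 1436*13) = -23*(-192 + 30*169 + 18668) = -23*(-192 + 5070 + 18668) = -23*23546 = -541558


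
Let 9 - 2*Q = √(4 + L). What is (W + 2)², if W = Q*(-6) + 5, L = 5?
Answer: 121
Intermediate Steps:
Q = 3 (Q = 9/2 - √(4 + 5)/2 = 9/2 - √9/2 = 9/2 - ½*3 = 9/2 - 3/2 = 3)
W = -13 (W = 3*(-6) + 5 = -18 + 5 = -13)
(W + 2)² = (-13 + 2)² = (-11)² = 121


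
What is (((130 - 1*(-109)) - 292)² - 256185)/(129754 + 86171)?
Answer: -253376/215925 ≈ -1.1734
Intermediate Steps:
(((130 - 1*(-109)) - 292)² - 256185)/(129754 + 86171) = (((130 + 109) - 292)² - 256185)/215925 = ((239 - 292)² - 256185)*(1/215925) = ((-53)² - 256185)*(1/215925) = (2809 - 256185)*(1/215925) = -253376*1/215925 = -253376/215925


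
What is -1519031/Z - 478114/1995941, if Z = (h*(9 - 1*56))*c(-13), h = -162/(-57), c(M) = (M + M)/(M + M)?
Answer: 57604815356917/5065698258 ≈ 11372.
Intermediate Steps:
c(M) = 1 (c(M) = (2*M)/((2*M)) = (2*M)*(1/(2*M)) = 1)
h = 54/19 (h = -162*(-1/57) = 54/19 ≈ 2.8421)
Z = -2538/19 (Z = (54*(9 - 1*56)/19)*1 = (54*(9 - 56)/19)*1 = ((54/19)*(-47))*1 = -2538/19*1 = -2538/19 ≈ -133.58)
-1519031/Z - 478114/1995941 = -1519031/(-2538/19) - 478114/1995941 = -1519031*(-19/2538) - 478114*1/1995941 = 28861589/2538 - 478114/1995941 = 57604815356917/5065698258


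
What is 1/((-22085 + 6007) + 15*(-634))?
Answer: -1/25588 ≈ -3.9081e-5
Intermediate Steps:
1/((-22085 + 6007) + 15*(-634)) = 1/(-16078 - 9510) = 1/(-25588) = -1/25588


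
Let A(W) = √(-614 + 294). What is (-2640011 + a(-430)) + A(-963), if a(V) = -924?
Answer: -2640935 + 8*I*√5 ≈ -2.6409e+6 + 17.889*I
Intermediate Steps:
A(W) = 8*I*√5 (A(W) = √(-320) = 8*I*√5)
(-2640011 + a(-430)) + A(-963) = (-2640011 - 924) + 8*I*√5 = -2640935 + 8*I*√5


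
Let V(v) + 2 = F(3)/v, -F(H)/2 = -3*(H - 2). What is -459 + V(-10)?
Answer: -2308/5 ≈ -461.60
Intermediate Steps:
F(H) = -12 + 6*H (F(H) = -(-6)*(H - 2) = -(-6)*(-2 + H) = -2*(6 - 3*H) = -12 + 6*H)
V(v) = -2 + 6/v (V(v) = -2 + (-12 + 6*3)/v = -2 + (-12 + 18)/v = -2 + 6/v)
-459 + V(-10) = -459 + (-2 + 6/(-10)) = -459 + (-2 + 6*(-⅒)) = -459 + (-2 - ⅗) = -459 - 13/5 = -2308/5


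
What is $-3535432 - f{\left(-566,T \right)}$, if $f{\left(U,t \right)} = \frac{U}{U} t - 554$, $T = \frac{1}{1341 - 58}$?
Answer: $- \frac{4535248475}{1283} \approx -3.5349 \cdot 10^{6}$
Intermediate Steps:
$T = \frac{1}{1283} \approx 0.00077942$
$f{\left(U,t \right)} = -554 + t$ ($f{\left(U,t \right)} = 1 t - 554 = t - 554 = -554 + t$)
$-3535432 - f{\left(-566,T \right)} = -3535432 - \left(-554 + \frac{1}{1283}\right) = -3535432 - - \frac{710781}{1283} = -3535432 + \frac{710781}{1283} = - \frac{4535248475}{1283}$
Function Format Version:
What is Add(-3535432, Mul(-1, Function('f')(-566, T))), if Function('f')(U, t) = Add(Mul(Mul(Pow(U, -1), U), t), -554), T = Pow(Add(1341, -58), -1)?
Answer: Rational(-4535248475, 1283) ≈ -3.5349e+6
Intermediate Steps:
T = Rational(1, 1283) (T = Pow(1283, -1) = Rational(1, 1283) ≈ 0.00077942)
Function('f')(U, t) = Add(-554, t) (Function('f')(U, t) = Add(Mul(1, t), -554) = Add(t, -554) = Add(-554, t))
Add(-3535432, Mul(-1, Function('f')(-566, T))) = Add(-3535432, Mul(-1, Add(-554, Rational(1, 1283)))) = Add(-3535432, Mul(-1, Rational(-710781, 1283))) = Add(-3535432, Rational(710781, 1283)) = Rational(-4535248475, 1283)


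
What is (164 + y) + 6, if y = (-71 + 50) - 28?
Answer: 121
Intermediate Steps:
y = -49 (y = -21 - 28 = -49)
(164 + y) + 6 = (164 - 49) + 6 = 115 + 6 = 121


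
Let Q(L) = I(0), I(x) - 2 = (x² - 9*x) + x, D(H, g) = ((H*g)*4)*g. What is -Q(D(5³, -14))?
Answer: -2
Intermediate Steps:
D(H, g) = 4*H*g² (D(H, g) = (4*H*g)*g = 4*H*g²)
I(x) = 2 + x² - 8*x (I(x) = 2 + ((x² - 9*x) + x) = 2 + (x² - 8*x) = 2 + x² - 8*x)
Q(L) = 2 (Q(L) = 2 + 0² - 8*0 = 2 + 0 + 0 = 2)
-Q(D(5³, -14)) = -1*2 = -2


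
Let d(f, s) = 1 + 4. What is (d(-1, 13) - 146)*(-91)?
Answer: 12831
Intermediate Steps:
d(f, s) = 5
(d(-1, 13) - 146)*(-91) = (5 - 146)*(-91) = -141*(-91) = 12831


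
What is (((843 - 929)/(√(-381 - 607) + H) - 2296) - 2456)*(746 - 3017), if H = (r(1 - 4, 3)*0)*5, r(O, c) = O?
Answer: 10791792 - 97653*I*√247/247 ≈ 1.0792e+7 - 6213.5*I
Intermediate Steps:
H = 0 (H = ((1 - 4)*0)*5 = -3*0*5 = 0*5 = 0)
(((843 - 929)/(√(-381 - 607) + H) - 2296) - 2456)*(746 - 3017) = (((843 - 929)/(√(-381 - 607) + 0) - 2296) - 2456)*(746 - 3017) = ((-86/(√(-988) + 0) - 2296) - 2456)*(-2271) = ((-86/(2*I*√247 + 0) - 2296) - 2456)*(-2271) = ((-86*(-I*√247/494) - 2296) - 2456)*(-2271) = ((-(-43)*I*√247/247 - 2296) - 2456)*(-2271) = ((43*I*√247/247 - 2296) - 2456)*(-2271) = ((-2296 + 43*I*√247/247) - 2456)*(-2271) = (-4752 + 43*I*√247/247)*(-2271) = 10791792 - 97653*I*√247/247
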